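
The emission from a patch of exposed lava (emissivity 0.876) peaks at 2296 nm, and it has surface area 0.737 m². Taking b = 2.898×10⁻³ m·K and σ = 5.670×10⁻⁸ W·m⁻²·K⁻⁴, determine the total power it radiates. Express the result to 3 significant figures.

Wien's law: T = b/λ_max = 2.898×10⁻³/2.296×10⁻⁶ = 1262.20 K.
Area A = 0.737 m².
Then P = εσAT⁴ = 0.876×5.670×10⁻⁸×0.737×(1262.20)⁴ = 9.29×10⁴ W.

P ≈ 9.29×10⁴ W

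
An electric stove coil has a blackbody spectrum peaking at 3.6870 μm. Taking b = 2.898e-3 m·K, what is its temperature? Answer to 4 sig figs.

T ≈ 786.0 K

Wien's law gives T = b/λ_max = (2.898×10⁻³ m·K)/(3.6870×10⁻⁶ m) = 786.0 K.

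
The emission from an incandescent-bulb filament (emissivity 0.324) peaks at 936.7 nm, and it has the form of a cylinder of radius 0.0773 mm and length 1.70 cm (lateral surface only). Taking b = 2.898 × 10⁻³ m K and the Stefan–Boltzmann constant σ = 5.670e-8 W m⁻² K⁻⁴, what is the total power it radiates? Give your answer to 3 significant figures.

Wien's law: T = b/λ_max = 2.898×10⁻³/9.367×10⁻⁷ = 3093.84 K.
Lateral area A = 2πrL = 2π×7.73×10⁻⁵×0.0170 = 8.25673×10⁻⁶ m².
Then P = εσAT⁴ = 0.324×5.670×10⁻⁸×8.25673×10⁻⁶×(3093.84)⁴ = 13.9 W.

P ≈ 13.9 W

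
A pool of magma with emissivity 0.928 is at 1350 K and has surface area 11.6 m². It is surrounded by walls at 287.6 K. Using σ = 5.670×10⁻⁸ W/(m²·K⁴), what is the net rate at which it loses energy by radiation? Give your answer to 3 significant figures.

Net loss ≈ 2.02×10⁶ W

Area A = 11.6 m².
Net radiated power P_net = εσA(T⁴ − T₀⁴) = 0.928×5.670×10⁻⁸×11.6×(1350⁴ − 287.6⁴).
T⁴ − T₀⁴ = 3.32151×10¹² − 6.84157×10⁹ = 3.31467×10¹² K⁴, so P_net = 2.02×10⁶ W.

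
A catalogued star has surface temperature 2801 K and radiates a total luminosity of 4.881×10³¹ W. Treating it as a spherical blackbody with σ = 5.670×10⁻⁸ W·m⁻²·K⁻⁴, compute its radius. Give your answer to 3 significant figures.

L = 4πR²σT⁴ ⇒ R = √(L/(4πσT⁴)).
σT⁴ = 3.49008×10⁶ W/m², so R = √(4.881×10³¹/(4π×3.49008×10⁶)) = 1.05×10¹² m.

R ≈ 1.05×10¹² m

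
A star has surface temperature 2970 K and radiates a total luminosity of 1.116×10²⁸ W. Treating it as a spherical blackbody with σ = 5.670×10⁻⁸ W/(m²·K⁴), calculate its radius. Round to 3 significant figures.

L = 4πR²σT⁴ ⇒ R = √(L/(4πσT⁴)).
σT⁴ = 4.41173×10⁶ W/m², so R = √(1.116×10²⁸/(4π×4.41173×10⁶)) = 1.42×10¹⁰ m.

R ≈ 1.42×10¹⁰ m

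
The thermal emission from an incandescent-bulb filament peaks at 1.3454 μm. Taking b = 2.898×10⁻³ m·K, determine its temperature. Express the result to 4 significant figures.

T ≈ 2154 K

Wien's law gives T = b/λ_max = (2.898×10⁻³ m·K)/(1.3454×10⁻⁶ m) = 2154 K.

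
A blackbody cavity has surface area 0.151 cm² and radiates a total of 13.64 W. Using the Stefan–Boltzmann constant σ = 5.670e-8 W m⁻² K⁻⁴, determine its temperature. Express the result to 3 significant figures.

Area A = 0.151 cm² = 1.51×10⁻⁵ m².
P = σAT⁴ ⇒ T = (P/(σA))^(1/4) = (13.64/(5.670×10⁻⁸×1.51×10⁻⁵))^(1/4) = 2.00×10³ K.

T ≈ 2.00×10³ K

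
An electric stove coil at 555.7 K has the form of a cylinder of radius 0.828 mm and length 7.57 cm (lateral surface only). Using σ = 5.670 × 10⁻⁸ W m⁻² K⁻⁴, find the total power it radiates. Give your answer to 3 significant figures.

Lateral area A = 2πrL = 2π×8.28×10⁻⁴×0.0757 = 3.93828×10⁻⁴ m².
P = σAT⁴ = 5.670×10⁻⁸ × 3.93828×10⁻⁴ × (555.7)⁴ = 2.13 W.

P ≈ 2.13 W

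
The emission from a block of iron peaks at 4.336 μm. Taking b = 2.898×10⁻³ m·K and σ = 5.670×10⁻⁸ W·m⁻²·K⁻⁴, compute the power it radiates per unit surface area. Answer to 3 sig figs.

I ≈ 1.13×10⁴ W/m²

Wien's law: T = b/λ_max = 2.898×10⁻³/4.336×10⁻⁶ = 668.358 K.
Then I = σT⁴ = 5.670×10⁻⁸×(668.358)⁴ = 1.13×10⁴ W/m².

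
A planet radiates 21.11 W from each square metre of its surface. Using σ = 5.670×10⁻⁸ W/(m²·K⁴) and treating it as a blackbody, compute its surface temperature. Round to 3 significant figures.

T ≈ 139 K

I = σT⁴, so T = (I/σ)^(1/4) = (21.11/(5.670×10⁻⁸))^(1/4) = 139 K.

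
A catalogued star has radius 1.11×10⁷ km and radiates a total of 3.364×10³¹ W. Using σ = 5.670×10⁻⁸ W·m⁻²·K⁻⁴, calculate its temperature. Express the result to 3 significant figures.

T ≈ 2.49×10⁴ K

Surface area A = 4πR² = 4π(1.11×10¹⁰ m)² = 1.54830×10²¹ m².
P = σAT⁴ ⇒ T = (P/(σA))^(1/4) = (3.364×10³¹/(5.670×10⁻⁸×1.54830×10²¹))^(1/4) = 2.49×10⁴ K.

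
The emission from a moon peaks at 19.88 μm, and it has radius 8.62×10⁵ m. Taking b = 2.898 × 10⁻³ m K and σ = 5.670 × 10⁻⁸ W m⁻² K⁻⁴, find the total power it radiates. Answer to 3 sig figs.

P ≈ 2.39×10¹⁴ W

Wien's law: T = b/λ_max = 2.898×10⁻³/1.988×10⁻⁵ = 145.775 K.
Surface area A = 4πR² = 4π(8.62×10⁵ m)² = 9.33737×10¹² m².
Then P = σAT⁴ = 5.670×10⁻⁸×9.33737×10¹²×(145.775)⁴ = 2.39×10¹⁴ W.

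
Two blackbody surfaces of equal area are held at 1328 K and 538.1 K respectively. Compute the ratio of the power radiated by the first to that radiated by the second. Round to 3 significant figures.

P₁/P₂ ≈ 37.1

With equal areas, P₁/P₂ = (T₁/T₂)⁴ = (1328/538.1)⁴ = 37.1.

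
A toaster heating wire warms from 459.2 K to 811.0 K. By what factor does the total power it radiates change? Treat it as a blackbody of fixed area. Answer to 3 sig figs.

P ∝ T⁴, so P₂/P₁ = (T₂/T₁)⁴ = (811.0/459.2)⁴ = (1.76611)⁴ = 9.73.

P₂/P₁ ≈ 9.73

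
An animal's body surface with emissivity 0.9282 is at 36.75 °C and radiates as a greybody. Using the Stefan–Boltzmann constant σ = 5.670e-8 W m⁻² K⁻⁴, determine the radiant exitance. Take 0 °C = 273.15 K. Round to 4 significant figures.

T = 36.75 °C + 273.15 = 309.90 K.
Stefan–Boltzmann: I = εσT⁴ = 0.9282 × 5.670×10⁻⁸ × (309.90)⁴ = 485.4 W/m².

I ≈ 485.4 W/m²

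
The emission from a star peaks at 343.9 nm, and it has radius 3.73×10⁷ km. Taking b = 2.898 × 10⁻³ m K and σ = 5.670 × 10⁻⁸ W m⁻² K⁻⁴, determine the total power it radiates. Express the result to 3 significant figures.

P ≈ 5.00×10³⁰ W

Wien's law: T = b/λ_max = 2.898×10⁻³/3.439×10⁻⁷ = 8426.87 K.
Surface area A = 4πR² = 4π(3.73×10¹⁰ m)² = 1.74835×10²² m².
Then P = σAT⁴ = 5.670×10⁻⁸×1.74835×10²²×(8426.87)⁴ = 5.00×10³⁰ W.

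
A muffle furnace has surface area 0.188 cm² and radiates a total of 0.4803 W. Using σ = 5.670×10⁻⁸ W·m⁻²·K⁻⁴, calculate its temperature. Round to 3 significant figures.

T ≈ 819 K

Area A = 0.188 cm² = 1.88×10⁻⁵ m².
P = σAT⁴ ⇒ T = (P/(σA))^(1/4) = (0.4803/(5.670×10⁻⁸×1.88×10⁻⁵))^(1/4) = 819 K.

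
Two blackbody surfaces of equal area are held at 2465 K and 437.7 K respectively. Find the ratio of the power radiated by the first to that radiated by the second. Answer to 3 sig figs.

With equal areas, P₁/P₂ = (T₁/T₂)⁴ = (2465/437.7)⁴ = 1.01×10³.

P₁/P₂ ≈ 1.01×10³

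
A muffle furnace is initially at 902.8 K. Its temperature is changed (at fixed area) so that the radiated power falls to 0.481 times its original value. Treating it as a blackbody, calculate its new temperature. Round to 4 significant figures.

P ∝ T⁴, so T₂/T₁ = (P₂/P₁)^(1/4) = (0.481)^(1/4) = 0.832791.
T₂ = 902.8 × 0.832791 = 751.8 K.

T₂ ≈ 751.8 K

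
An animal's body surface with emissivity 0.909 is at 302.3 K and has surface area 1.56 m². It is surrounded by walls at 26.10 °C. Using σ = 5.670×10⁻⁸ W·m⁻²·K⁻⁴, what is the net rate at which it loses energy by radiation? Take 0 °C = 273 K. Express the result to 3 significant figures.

Surroundings: T = 26.10 °C + 273 = 299.10 K.
Area A = 1.56 m².
Net radiated power P_net = εσA(T⁴ − T₀⁴) = 0.909×5.670×10⁻⁸×1.56×(302.3⁴ − 299.10⁴).
T⁴ − T₀⁴ = 8.35127×10⁹ − 8.00324×10⁹ = 3.48030×10⁸ K⁴, so P_net = 28.0 W.

Net loss ≈ 28.0 W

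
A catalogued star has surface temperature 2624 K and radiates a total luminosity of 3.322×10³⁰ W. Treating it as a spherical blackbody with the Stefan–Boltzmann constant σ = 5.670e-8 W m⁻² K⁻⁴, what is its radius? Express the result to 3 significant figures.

L = 4πR²σT⁴ ⇒ R = √(L/(4πσT⁴)).
σT⁴ = 2.68806×10⁶ W/m², so R = √(3.322×10³⁰/(4π×2.68806×10⁶)) = 3.14×10¹¹ m.

R ≈ 3.14×10¹¹ m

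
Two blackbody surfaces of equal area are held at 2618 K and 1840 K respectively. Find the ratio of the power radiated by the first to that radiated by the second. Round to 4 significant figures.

With equal areas, P₁/P₂ = (T₁/T₂)⁴ = (2618/1840)⁴ = 4.098.

P₁/P₂ ≈ 4.098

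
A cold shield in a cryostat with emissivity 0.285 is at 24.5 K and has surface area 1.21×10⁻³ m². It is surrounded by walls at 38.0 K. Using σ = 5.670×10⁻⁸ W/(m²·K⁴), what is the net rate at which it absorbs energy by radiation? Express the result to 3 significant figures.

Net gain ≈ 3.37×10⁻⁵ W

Area A = 1.21×10⁻³ m².
Net radiated power P_net = εσA(T⁴ − T₀⁴) = 0.285×5.670×10⁻⁸×1.21×10⁻³×(24.5⁴ − 38.0⁴).
T⁴ − T₀⁴ = 3.60300×10⁵ − 2.08514×10⁶ = -1.72484×10⁶ K⁴, so P_net = -3.37×10⁻⁵ W — negative, meaning a net gain of 3.37×10⁻⁵ W.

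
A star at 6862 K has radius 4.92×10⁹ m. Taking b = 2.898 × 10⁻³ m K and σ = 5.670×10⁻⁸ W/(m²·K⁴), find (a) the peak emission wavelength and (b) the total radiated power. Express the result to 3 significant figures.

(a) λ_max = b/T = 2.898×10⁻³/6862 = 4.223×10⁻⁷ m = 0.422 μm.
Surface area A = 4πR² = 4π(4.92×10⁹ m)² = 3.04187×10²⁰ m².
(b) P = σAT⁴ = 5.670×10⁻⁸×3.04187×10²⁰×(6862)⁴ = 3.82×10²⁸ W.

λ_max ≈ 0.422 μm; P ≈ 3.82×10²⁸ W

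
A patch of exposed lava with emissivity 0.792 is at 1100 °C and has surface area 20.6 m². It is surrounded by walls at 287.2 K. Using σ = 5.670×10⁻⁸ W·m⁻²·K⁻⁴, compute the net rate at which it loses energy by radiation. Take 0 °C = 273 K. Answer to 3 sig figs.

Net loss ≈ 3.28×10⁶ W

T = 1100 °C + 273 = 1373 K.
Area A = 20.6 m².
Net radiated power P_net = εσA(T⁴ − T₀⁴) = 0.792×5.670×10⁻⁸×20.6×(1373⁴ − 287.2⁴).
T⁴ − T₀⁴ = 3.55371×10¹² − 6.80358×10⁹ = 3.54691×10¹² K⁴, so P_net = 3.28×10⁶ W.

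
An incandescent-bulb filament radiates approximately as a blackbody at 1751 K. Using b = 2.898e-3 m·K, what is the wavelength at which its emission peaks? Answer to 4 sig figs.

Wien's displacement law: λ_max = b/T = (2.898×10⁻³ m·K)/(1751 K) = 1.6551×10⁻⁶ m.
That is 1.655 μm, in the infrared range.

λ_max ≈ 1.655 μm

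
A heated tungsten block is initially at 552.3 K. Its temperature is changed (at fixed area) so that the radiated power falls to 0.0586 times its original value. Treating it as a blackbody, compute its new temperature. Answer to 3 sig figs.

T₂ ≈ 272 K

P ∝ T⁴, so T₂/T₁ = (P₂/P₁)^(1/4) = (0.0586)^(1/4) = 0.492011.
T₂ = 552.3 × 0.492011 = 272 K.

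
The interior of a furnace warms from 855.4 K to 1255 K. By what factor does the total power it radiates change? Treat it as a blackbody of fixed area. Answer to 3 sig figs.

P ∝ T⁴, so P₂/P₁ = (T₂/T₁)⁴ = (1255/855.4)⁴ = (1.46715)⁴ = 4.63.

P₂/P₁ ≈ 4.63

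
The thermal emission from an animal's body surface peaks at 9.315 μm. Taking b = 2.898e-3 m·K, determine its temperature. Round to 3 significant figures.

Wien's law gives T = b/λ_max = (2.898×10⁻³ m·K)/(9.315×10⁻⁶ m) = 311 K.

T ≈ 311 K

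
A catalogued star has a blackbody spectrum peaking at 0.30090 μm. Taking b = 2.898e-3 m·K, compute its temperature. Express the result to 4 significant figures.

T ≈ 9631 K

Wien's law gives T = b/λ_max = (2.898×10⁻³ m·K)/(3.0090×10⁻⁷ m) = 9631 K.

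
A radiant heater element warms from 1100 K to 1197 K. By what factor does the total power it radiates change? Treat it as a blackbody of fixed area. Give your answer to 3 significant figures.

P ∝ T⁴, so P₂/P₁ = (T₂/T₁)⁴ = (1197/1100)⁴ = (1.08818)⁴ = 1.40.

P₂/P₁ ≈ 1.40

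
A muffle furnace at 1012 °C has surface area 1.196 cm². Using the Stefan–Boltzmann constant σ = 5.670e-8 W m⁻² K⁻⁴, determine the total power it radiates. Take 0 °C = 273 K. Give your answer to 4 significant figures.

P ≈ 18.49 W

T = 1012 °C + 273 = 1285 K.
Area A = 1.196 cm² = 1.196×10⁻⁴ m².
P = σAT⁴ = 5.670×10⁻⁸ × 1.196×10⁻⁴ × (1285)⁴ = 18.49 W.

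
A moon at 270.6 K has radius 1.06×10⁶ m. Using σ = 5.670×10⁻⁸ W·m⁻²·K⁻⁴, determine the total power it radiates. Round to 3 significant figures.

Surface area A = 4πR² = 4π(1.06×10⁶ m)² = 1.41196×10¹³ m².
P = σAT⁴ = 5.670×10⁻⁸ × 1.41196×10¹³ × (270.6)⁴ = 4.29×10¹⁵ W.

P ≈ 4.29×10¹⁵ W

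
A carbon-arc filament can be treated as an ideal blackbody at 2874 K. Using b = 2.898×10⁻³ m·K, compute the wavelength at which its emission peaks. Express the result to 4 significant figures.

Wien's displacement law: λ_max = b/T = (2.898×10⁻³ m·K)/(2874 K) = 1.0084×10⁻⁶ m.
That is 1.008 μm, in the infrared range.

λ_max ≈ 1.008 μm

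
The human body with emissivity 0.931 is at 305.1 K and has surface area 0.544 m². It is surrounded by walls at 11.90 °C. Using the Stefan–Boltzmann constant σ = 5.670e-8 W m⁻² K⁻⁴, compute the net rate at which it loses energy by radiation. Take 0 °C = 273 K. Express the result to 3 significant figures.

Net loss ≈ 59.6 W

Surroundings: T = 11.90 °C + 273 = 284.90 K.
Area A = 0.544 m².
Net radiated power P_net = εσA(T⁴ − T₀⁴) = 0.931×5.670×10⁻⁸×0.544×(305.1⁴ − 284.90⁴).
T⁴ − T₀⁴ = 8.66501×10⁹ − 6.58825×10⁹ = 2.07676×10⁹ K⁴, so P_net = 59.6 W.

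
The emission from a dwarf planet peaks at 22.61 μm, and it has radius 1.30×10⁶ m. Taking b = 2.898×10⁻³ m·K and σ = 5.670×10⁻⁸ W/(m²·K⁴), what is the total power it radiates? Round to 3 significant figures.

P ≈ 3.25×10¹⁴ W

Wien's law: T = b/λ_max = 2.898×10⁻³/2.261×10⁻⁵ = 128.173 K.
Surface area A = 4πR² = 4π(1.30×10⁶ m)² = 2.12372×10¹³ m².
Then P = σAT⁴ = 5.670×10⁻⁸×2.12372×10¹³×(128.173)⁴ = 3.25×10¹⁴ W.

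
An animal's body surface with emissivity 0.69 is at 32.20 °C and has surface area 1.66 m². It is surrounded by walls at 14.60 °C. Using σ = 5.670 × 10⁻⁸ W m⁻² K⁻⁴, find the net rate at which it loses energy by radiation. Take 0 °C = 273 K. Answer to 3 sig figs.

Net loss ≈ 119 W

T = 32.20 °C + 273 = 305.20 K.
Surroundings: T = 14.60 °C + 273 = 287.60 K.
Area A = 1.66 m².
Net radiated power P_net = εσA(T⁴ − T₀⁴) = 0.69×5.670×10⁻⁸×1.66×(305.20⁴ − 287.60⁴).
T⁴ − T₀⁴ = 8.67637×10⁹ − 6.84157×10⁹ = 1.83480×10⁹ K⁴, so P_net = 119 W.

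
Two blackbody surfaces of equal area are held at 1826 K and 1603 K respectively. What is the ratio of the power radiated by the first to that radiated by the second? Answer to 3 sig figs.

P₁/P₂ ≈ 1.68

With equal areas, P₁/P₂ = (T₁/T₂)⁴ = (1826/1603)⁴ = 1.68.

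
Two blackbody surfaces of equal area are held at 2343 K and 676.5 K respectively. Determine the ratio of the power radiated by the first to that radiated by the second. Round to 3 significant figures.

With equal areas, P₁/P₂ = (T₁/T₂)⁴ = (2343/676.5)⁴ = 144.

P₁/P₂ ≈ 144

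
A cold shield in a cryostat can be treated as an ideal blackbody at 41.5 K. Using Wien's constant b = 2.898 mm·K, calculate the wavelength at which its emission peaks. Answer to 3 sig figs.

Wien's displacement law: λ_max = b/T = (2.898×10⁻³ m·K)/(41.5 K) = 6.983×10⁻⁵ m.
That is 69.8 μm, in the infrared range.

λ_max ≈ 69.8 μm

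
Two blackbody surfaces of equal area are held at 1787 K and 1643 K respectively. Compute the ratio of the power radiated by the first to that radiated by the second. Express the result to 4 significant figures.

P₁/P₂ ≈ 1.399

With equal areas, P₁/P₂ = (T₁/T₂)⁴ = (1787/1643)⁴ = 1.399.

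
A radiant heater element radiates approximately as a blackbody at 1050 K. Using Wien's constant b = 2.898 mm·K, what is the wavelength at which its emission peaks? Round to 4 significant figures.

λ_max ≈ 2760 nm

Wien's displacement law: λ_max = b/T = (2.898×10⁻³ m·K)/(1050 K) = 2.7600×10⁻⁶ m.
That is 2760 nm, in the infrared range.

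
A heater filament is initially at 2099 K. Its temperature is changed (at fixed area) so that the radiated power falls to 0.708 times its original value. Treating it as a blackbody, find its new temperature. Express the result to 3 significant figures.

P ∝ T⁴, so T₂/T₁ = (P₂/P₁)^(1/4) = (0.708)^(1/4) = 0.917293.
T₂ = 2099 × 0.917293 = 1.93×10³ K.

T₂ ≈ 1.93×10³ K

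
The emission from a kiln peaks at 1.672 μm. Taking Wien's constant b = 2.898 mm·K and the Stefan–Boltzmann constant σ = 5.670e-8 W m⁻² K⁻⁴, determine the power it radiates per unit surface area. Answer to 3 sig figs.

I ≈ 5.12×10⁵ W/m²

Wien's law: T = b/λ_max = 2.898×10⁻³/1.672×10⁻⁶ = 1733.25 K.
Then I = σT⁴ = 5.670×10⁻⁸×(1733.25)⁴ = 5.12×10⁵ W/m².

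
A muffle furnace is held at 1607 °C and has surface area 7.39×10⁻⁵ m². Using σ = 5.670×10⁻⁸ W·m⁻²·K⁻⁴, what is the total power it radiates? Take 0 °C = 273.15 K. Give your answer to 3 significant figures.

P ≈ 52.4 W

T = 1607 °C + 273.15 = 1880.15 K.
Area A = 7.39×10⁻⁵ m².
P = σAT⁴ = 5.670×10⁻⁸ × 7.39×10⁻⁵ × (1880.15)⁴ = 52.4 W.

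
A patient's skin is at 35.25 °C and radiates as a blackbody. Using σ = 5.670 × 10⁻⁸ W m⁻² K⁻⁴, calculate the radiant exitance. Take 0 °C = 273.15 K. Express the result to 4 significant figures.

I ≈ 512.9 W/m²

T = 35.25 °C + 273.15 = 308.40 K.
Stefan–Boltzmann: I = σT⁴ = 5.670×10⁻⁸ × (308.40)⁴ = 512.9 W/m².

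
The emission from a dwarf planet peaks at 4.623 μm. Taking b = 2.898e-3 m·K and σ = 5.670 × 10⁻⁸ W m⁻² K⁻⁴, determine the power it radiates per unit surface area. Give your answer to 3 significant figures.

Wien's law: T = b/λ_max = 2.898×10⁻³/4.623×10⁻⁶ = 626.866 K.
Then I = σT⁴ = 5.670×10⁻⁸×(626.866)⁴ = 8.76×10³ W/m².

I ≈ 8.76×10³ W/m²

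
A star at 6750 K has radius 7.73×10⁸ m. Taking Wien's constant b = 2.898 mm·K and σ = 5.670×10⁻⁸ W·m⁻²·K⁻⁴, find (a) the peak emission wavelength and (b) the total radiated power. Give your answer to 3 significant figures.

(a) λ_max = b/T = 2.898×10⁻³/6750 = 4.293×10⁻⁷ m = 0.429 μm.
Surface area A = 4πR² = 4π(7.73×10⁸ m)² = 7.50877×10¹⁸ m².
(b) P = σAT⁴ = 5.670×10⁻⁸×7.50877×10¹⁸×(6750)⁴ = 8.84×10²⁶ W.

λ_max ≈ 0.429 μm; P ≈ 8.84×10²⁶ W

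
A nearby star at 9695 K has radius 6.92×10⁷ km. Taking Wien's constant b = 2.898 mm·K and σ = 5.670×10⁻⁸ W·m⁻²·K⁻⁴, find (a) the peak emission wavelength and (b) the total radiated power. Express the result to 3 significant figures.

(a) λ_max = b/T = 2.898×10⁻³/9695 = 2.989×10⁻⁷ m = 299 nm.
Surface area A = 4πR² = 4π(6.92×10¹⁰ m)² = 6.01758×10²² m².
(b) P = σAT⁴ = 5.670×10⁻⁸×6.01758×10²²×(9695)⁴ = 3.01×10³¹ W.

λ_max ≈ 299 nm; P ≈ 3.01×10³¹ W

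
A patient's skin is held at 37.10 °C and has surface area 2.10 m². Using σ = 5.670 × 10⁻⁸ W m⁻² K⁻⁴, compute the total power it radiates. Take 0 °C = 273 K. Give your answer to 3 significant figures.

P ≈ 1.10×10³ W

T = 37.10 °C + 273 = 310.10 K.
Area A = 2.10 m².
P = σAT⁴ = 5.670×10⁻⁸ × 2.10 × (310.10)⁴ = 1.10×10³ W.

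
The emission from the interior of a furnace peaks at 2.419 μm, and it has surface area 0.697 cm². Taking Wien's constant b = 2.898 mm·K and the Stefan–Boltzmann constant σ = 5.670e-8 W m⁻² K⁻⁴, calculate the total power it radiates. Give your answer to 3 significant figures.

Wien's law: T = b/λ_max = 2.898×10⁻³/2.419×10⁻⁶ = 1198.02 K.
Area A = 0.697 cm² = 6.97×10⁻⁵ m².
Then P = σAT⁴ = 5.670×10⁻⁸×6.97×10⁻⁵×(1198.02)⁴ = 8.14 W.

P ≈ 8.14 W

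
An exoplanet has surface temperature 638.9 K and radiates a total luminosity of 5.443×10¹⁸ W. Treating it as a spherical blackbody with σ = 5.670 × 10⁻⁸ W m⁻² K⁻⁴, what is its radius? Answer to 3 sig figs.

R ≈ 6.77×10⁶ m

L = 4πR²σT⁴ ⇒ R = √(L/(4πσT⁴)).
σT⁴ = 9447.45 W/m², so R = √(5.443×10¹⁸/(4π×9447.45)) = 6.77×10⁶ m.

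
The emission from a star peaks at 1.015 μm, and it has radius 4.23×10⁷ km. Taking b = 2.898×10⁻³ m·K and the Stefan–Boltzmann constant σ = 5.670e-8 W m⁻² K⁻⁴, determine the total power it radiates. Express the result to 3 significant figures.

P ≈ 8.47×10²⁸ W

Wien's law: T = b/λ_max = 2.898×10⁻³/1.015×10⁻⁶ = 2855.17 K.
Surface area A = 4πR² = 4π(4.23×10¹⁰ m)² = 2.24849×10²² m².
Then P = σAT⁴ = 5.670×10⁻⁸×2.24849×10²²×(2855.17)⁴ = 8.47×10²⁸ W.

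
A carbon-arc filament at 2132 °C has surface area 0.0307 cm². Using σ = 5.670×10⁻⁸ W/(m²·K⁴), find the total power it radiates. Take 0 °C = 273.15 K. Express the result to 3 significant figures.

T = 2132 °C + 273.15 = 2405.15 K.
Area A = 0.0307 cm² = 3.07×10⁻⁶ m².
P = σAT⁴ = 5.670×10⁻⁸ × 3.07×10⁻⁶ × (2405.15)⁴ = 5.82 W.

P ≈ 5.82 W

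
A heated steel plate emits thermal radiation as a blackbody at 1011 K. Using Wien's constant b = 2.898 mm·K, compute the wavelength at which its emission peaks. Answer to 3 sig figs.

λ_max ≈ 2.87×10³ nm

Wien's displacement law: λ_max = b/T = (2.898×10⁻³ m·K)/(1011 K) = 2.866×10⁻⁶ m.
That is 2.87×10³ nm, in the infrared range.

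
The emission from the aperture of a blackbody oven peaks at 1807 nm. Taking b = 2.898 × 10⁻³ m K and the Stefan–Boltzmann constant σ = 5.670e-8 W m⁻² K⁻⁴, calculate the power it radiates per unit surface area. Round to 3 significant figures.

I ≈ 3.75×10⁵ W/m²

Wien's law: T = b/λ_max = 2.898×10⁻³/1.807×10⁻⁶ = 1603.76 K.
Then I = σT⁴ = 5.670×10⁻⁸×(1603.76)⁴ = 3.75×10⁵ W/m².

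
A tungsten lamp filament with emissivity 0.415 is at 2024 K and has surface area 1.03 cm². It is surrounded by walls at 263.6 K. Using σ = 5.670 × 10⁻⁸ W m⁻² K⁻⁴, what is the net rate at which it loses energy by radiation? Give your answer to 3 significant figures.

Area A = 1.03 cm² = 1.03×10⁻⁴ m².
Net radiated power P_net = εσA(T⁴ − T₀⁴) = 0.415×5.670×10⁻⁸×1.03×10⁻⁴×(2024⁴ − 263.6⁴).
T⁴ − T₀⁴ = 1.67819×10¹³ − 4.82816×10⁹ = 1.67771×10¹³ K⁴, so P_net = 40.7 W.

Net loss ≈ 40.7 W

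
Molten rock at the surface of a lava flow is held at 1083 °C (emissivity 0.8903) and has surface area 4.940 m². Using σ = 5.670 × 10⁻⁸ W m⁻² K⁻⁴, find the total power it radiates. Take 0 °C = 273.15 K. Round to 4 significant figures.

T = 1083 °C + 273.15 = 1356.15 K.
Area A = 4.940 m².
P = εσAT⁴ = 0.8903 × 5.670×10⁻⁸ × 4.940 × (1356.15)⁴ = 8.435×10⁵ W.

P ≈ 8.435×10⁵ W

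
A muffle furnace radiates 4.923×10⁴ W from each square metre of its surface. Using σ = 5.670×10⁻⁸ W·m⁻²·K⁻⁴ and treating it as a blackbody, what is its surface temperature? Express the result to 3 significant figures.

I = σT⁴, so T = (I/σ)^(1/4) = (4.923×10⁴/(5.670×10⁻⁸))^(1/4) = 965 K.

T ≈ 965 K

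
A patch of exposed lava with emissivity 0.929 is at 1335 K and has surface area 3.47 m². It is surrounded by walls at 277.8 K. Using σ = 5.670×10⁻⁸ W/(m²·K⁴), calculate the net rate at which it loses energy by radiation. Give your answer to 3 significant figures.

Area A = 3.47 m².
Net radiated power P_net = εσA(T⁴ − T₀⁴) = 0.929×5.670×10⁻⁸×3.47×(1335⁴ − 277.8⁴).
T⁴ − T₀⁴ = 3.17633×10¹² − 5.95565×10⁹ = 3.17037×10¹² K⁴, so P_net = 5.79×10⁵ W.

Net loss ≈ 5.79×10⁵ W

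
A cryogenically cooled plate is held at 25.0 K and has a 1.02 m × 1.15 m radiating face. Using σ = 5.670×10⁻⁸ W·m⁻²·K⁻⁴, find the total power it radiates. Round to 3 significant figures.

Area A = 1.02 × 1.15 = 1.173 m².
P = σAT⁴ = 5.670×10⁻⁸ × 1.173 × (25.0)⁴ = 0.0260 W.

P ≈ 0.0260 W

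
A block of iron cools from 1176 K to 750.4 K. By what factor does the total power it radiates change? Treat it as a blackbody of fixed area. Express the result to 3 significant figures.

P ∝ T⁴, so P₂/P₁ = (T₂/T₁)⁴ = (750.4/1176)⁴ = (0.638095)⁴ = 0.166.

P₂/P₁ ≈ 0.166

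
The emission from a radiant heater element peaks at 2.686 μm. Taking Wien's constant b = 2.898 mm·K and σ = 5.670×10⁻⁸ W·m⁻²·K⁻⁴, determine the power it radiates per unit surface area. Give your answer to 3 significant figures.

I ≈ 7.68×10⁴ W/m²

Wien's law: T = b/λ_max = 2.898×10⁻³/2.686×10⁻⁶ = 1078.93 K.
Then I = σT⁴ = 5.670×10⁻⁸×(1078.93)⁴ = 7.68×10⁴ W/m².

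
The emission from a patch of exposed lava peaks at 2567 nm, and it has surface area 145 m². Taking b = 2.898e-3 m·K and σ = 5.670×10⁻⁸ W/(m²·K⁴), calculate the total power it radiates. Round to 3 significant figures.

Wien's law: T = b/λ_max = 2.898×10⁻³/2.567×10⁻⁶ = 1128.94 K.
Area A = 145 m².
Then P = σAT⁴ = 5.670×10⁻⁸×145×(1128.94)⁴ = 1.34×10⁷ W.

P ≈ 1.34×10⁷ W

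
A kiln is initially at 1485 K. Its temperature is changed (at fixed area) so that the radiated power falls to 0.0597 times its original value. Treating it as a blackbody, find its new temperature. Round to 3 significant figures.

T₂ ≈ 734 K

P ∝ T⁴, so T₂/T₁ = (P₂/P₁)^(1/4) = (0.0597)^(1/4) = 0.494303.
T₂ = 1485 × 0.494303 = 734 K.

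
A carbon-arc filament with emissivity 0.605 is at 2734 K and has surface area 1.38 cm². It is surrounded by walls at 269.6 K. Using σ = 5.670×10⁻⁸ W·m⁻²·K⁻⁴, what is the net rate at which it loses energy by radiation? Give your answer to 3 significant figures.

Net loss ≈ 264 W

Area A = 1.38 cm² = 1.38×10⁻⁴ m².
Net radiated power P_net = εσA(T⁴ − T₀⁴) = 0.605×5.670×10⁻⁸×1.38×10⁻⁴×(2734⁴ − 269.6⁴).
T⁴ − T₀⁴ = 5.58720×10¹³ − 5.28299×10⁹ = 5.58667×10¹³ K⁴, so P_net = 264 W.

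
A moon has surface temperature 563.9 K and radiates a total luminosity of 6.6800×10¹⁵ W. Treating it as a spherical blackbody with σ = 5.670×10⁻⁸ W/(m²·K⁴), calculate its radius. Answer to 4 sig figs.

L = 4πR²σT⁴ ⇒ R = √(L/(4πσT⁴)).
σT⁴ = 5733.13 W/m², so R = √(6.6800×10¹⁵/(4π×5733.13)) = 3.045×10⁵ m.

R ≈ 3.045×10⁵ m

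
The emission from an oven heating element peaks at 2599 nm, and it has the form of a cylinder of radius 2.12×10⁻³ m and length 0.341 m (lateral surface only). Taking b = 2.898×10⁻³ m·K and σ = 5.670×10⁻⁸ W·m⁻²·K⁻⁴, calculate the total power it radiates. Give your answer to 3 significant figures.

P ≈ 398 W

Wien's law: T = b/λ_max = 2.898×10⁻³/2.599×10⁻⁶ = 1115.04 K.
Lateral area A = 2πrL = 2π×2.12×10⁻³×0.341 = 4.54224×10⁻³ m².
Then P = σAT⁴ = 5.670×10⁻⁸×4.54224×10⁻³×(1115.04)⁴ = 398 W.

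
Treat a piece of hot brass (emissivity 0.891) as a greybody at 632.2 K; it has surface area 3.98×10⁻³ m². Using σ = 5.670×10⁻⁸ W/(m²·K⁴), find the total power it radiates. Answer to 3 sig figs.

Area A = 3.98×10⁻³ m².
P = εσAT⁴ = 0.891 × 5.670×10⁻⁸ × 3.98×10⁻³ × (632.2)⁴ = 32.1 W.

P ≈ 32.1 W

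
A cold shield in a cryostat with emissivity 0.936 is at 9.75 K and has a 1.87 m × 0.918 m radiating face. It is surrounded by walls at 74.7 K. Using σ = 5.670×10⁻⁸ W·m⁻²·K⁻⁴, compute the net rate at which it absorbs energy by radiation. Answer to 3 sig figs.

Area A = 1.87 × 0.918 = 1.71666 m².
Net radiated power P_net = εσA(T⁴ − T₀⁴) = 0.936×5.670×10⁻⁸×1.71666×(9.75⁴ − 74.7⁴).
T⁴ − T₀⁴ = 9036.88 − 3.11374×10⁷ = -3.11284×10⁷ K⁴, so P_net = -2.84 W — negative, meaning a net gain of 2.84 W.

Net gain ≈ 2.84 W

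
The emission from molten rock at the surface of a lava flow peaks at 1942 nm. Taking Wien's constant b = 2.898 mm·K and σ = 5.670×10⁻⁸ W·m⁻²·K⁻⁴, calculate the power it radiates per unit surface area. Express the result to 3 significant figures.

I ≈ 2.81×10⁵ W/m²

Wien's law: T = b/λ_max = 2.898×10⁻³/1.942×10⁻⁶ = 1492.28 K.
Then I = σT⁴ = 5.670×10⁻⁸×(1492.28)⁴ = 2.81×10⁵ W/m².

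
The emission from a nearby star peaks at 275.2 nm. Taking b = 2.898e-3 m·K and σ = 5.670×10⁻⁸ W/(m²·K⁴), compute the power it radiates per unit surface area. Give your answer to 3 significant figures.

I ≈ 6.97×10⁸ W/m²

Wien's law: T = b/λ_max = 2.898×10⁻³/2.752×10⁻⁷ = 10530.5 K.
Then I = σT⁴ = 5.670×10⁻⁸×(10530.5)⁴ = 6.97×10⁸ W/m².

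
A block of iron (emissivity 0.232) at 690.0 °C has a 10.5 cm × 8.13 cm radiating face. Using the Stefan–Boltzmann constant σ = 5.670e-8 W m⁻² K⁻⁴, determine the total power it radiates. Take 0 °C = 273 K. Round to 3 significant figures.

P ≈ 96.6 W

T = 690.0 °C + 273 = 963.0 K.
Area A = 0.105 × 0.0813 = 8.5365×10⁻³ m².
P = εσAT⁴ = 0.232 × 5.670×10⁻⁸ × 8.5365×10⁻³ × (963.0)⁴ = 96.6 W.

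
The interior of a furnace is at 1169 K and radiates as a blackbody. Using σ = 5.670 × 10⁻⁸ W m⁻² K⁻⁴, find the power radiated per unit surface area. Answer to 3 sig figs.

I ≈ 1.06×10⁵ W/m²

Stefan–Boltzmann: I = σT⁴ = 5.670×10⁻⁸ × (1169)⁴ = 1.06×10⁵ W/m².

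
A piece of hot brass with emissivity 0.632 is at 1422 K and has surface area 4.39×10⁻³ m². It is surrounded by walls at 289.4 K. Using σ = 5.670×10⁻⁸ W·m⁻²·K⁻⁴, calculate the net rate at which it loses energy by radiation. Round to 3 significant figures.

Net loss ≈ 642 W

Area A = 4.39×10⁻³ m².
Net radiated power P_net = εσA(T⁴ − T₀⁴) = 0.632×5.670×10⁻⁸×4.39×10⁻³×(1422⁴ − 289.4⁴).
T⁴ − T₀⁴ = 4.08882×10¹² − 7.01446×10⁹ = 4.08181×10¹² K⁴, so P_net = 642 W.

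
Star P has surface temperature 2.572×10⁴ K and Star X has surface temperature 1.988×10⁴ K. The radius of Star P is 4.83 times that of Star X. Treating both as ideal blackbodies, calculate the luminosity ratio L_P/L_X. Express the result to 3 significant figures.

L ∝ R²T⁴, so L_P/L_X = (R_P/R_X)²(T_P/T_X)⁴ = (4.83)² × (2.572×10⁴/1.988×10⁴)⁴ = 23.3289 × 2.80168 = 65.4.

L_P/L_X ≈ 65.4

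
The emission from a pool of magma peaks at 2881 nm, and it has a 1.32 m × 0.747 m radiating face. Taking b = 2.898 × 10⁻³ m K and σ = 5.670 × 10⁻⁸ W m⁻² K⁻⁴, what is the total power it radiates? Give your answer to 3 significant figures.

Wien's law: T = b/λ_max = 2.898×10⁻³/2.881×10⁻⁶ = 1005.90 K.
Area A = 1.32 × 0.747 = 0.98604 m².
Then P = σAT⁴ = 5.670×10⁻⁸×0.98604×(1005.90)⁴ = 5.72×10⁴ W.

P ≈ 5.72×10⁴ W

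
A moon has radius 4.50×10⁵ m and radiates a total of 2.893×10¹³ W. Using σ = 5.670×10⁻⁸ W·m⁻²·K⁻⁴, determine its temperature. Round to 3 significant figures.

Surface area A = 4πR² = 4π(4.50×10⁵ m)² = 2.54469×10¹² m².
P = σAT⁴ ⇒ T = (P/(σA))^(1/4) = (2.893×10¹³/(5.670×10⁻⁸×2.54469×10¹²))^(1/4) = 119 K.

T ≈ 119 K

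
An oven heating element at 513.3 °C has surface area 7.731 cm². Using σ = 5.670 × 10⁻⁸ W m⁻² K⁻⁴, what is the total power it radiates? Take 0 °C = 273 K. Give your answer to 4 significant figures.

T = 513.3 °C + 273 = 786.3 K.
Area A = 7.731 cm² = 7.731×10⁻⁴ m².
P = σAT⁴ = 5.670×10⁻⁸ × 7.731×10⁻⁴ × (786.3)⁴ = 16.76 W.

P ≈ 16.76 W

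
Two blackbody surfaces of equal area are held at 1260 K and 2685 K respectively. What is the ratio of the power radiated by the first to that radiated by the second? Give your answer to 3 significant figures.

P₁/P₂ ≈ 0.0485

With equal areas, P₁/P₂ = (T₁/T₂)⁴ = (1260/2685)⁴ = 0.0485.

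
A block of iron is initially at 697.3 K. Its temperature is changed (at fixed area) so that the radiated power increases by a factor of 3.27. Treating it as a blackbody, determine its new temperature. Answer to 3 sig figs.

P ∝ T⁴, so T₂/T₁ = (P₂/P₁)^(1/4) = (3.27)^(1/4) = 1.34474.
T₂ = 697.3 × 1.34474 = 938 K.

T₂ ≈ 938 K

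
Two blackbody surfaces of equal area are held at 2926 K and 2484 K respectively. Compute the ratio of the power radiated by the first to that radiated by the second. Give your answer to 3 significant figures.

P₁/P₂ ≈ 1.93

With equal areas, P₁/P₂ = (T₁/T₂)⁴ = (2926/2484)⁴ = 1.93.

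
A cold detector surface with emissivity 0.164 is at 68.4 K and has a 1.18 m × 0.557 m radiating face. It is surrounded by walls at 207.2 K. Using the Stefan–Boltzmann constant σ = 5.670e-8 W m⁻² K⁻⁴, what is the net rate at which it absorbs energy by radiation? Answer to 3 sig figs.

Net gain ≈ 11.1 W

Area A = 1.18 × 0.557 = 0.65726 m².
Net radiated power P_net = εσA(T⁴ − T₀⁴) = 0.164×5.670×10⁻⁸×0.65726×(68.4⁴ − 207.2⁴).
T⁴ − T₀⁴ = 2.18889×10⁷ − 1.84314×10⁹ = -1.82125×10⁹ K⁴, so P_net = -11.1 W — negative, meaning a net gain of 11.1 W.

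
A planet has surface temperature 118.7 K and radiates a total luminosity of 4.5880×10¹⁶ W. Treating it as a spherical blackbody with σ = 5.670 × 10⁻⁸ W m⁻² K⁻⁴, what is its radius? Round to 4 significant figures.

L = 4πR²σT⁴ ⇒ R = √(L/(4πσT⁴)).
σT⁴ = 11.2560 W/m², so R = √(4.5880×10¹⁶/(4π×11.2560)) = 1.801×10⁷ m.

R ≈ 1.801×10⁷ m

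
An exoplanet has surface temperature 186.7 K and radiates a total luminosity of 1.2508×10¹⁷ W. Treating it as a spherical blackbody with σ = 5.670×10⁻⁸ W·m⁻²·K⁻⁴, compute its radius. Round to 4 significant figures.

R ≈ 1.202×10⁷ m

L = 4πR²σT⁴ ⇒ R = √(L/(4πσT⁴)).
σT⁴ = 68.8907 W/m², so R = √(1.2508×10¹⁷/(4π×68.8907)) = 1.202×10⁷ m.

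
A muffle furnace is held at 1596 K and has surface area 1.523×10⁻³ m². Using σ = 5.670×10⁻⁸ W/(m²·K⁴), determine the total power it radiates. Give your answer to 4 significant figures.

P ≈ 560.3 W

Area A = 1.523×10⁻³ m².
P = σAT⁴ = 5.670×10⁻⁸ × 1.523×10⁻³ × (1596)⁴ = 560.3 W.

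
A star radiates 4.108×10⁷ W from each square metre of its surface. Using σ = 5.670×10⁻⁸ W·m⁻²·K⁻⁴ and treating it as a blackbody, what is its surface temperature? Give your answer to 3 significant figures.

T ≈ 5.19×10³ K

I = σT⁴, so T = (I/σ)^(1/4) = (4.108×10⁷/(5.670×10⁻⁸))^(1/4) = 5.19×10³ K.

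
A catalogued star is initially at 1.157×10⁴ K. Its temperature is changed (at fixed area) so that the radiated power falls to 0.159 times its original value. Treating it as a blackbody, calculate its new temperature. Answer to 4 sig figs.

P ∝ T⁴, so T₂/T₁ = (P₂/P₁)^(1/4) = (0.159)^(1/4) = 0.631465.
T₂ = 1.157×10⁴ × 0.631465 = 7306 K.

T₂ ≈ 7306 K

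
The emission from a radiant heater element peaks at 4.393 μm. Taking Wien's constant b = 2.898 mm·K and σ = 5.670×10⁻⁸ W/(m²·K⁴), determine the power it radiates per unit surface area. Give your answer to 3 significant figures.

Wien's law: T = b/λ_max = 2.898×10⁻³/4.393×10⁻⁶ = 659.686 K.
Then I = σT⁴ = 5.670×10⁻⁸×(659.686)⁴ = 1.07×10⁴ W/m².

I ≈ 1.07×10⁴ W/m²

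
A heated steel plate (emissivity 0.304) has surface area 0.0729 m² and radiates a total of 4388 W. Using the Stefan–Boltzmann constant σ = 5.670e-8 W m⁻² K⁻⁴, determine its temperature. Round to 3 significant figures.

Area A = 0.0729 m².
P = εσAT⁴ ⇒ T = (P/(εσA))^(1/4) = (4388/(0.304×5.670×10⁻⁸×0.0729))^(1/4) = 1.37×10³ K.

T ≈ 1.37×10³ K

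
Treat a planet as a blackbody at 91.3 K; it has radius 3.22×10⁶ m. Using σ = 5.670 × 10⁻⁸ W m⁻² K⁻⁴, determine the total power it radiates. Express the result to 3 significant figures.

Surface area A = 4πR² = 4π(3.22×10⁶ m)² = 1.30293×10¹⁴ m².
P = σAT⁴ = 5.670×10⁻⁸ × 1.30293×10¹⁴ × (91.3)⁴ = 5.13×10¹⁴ W.

P ≈ 5.13×10¹⁴ W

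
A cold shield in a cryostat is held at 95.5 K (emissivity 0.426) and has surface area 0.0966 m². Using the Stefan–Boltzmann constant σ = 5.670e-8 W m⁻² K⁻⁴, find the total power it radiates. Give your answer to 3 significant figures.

P ≈ 0.194 W

Area A = 0.0966 m².
P = εσAT⁴ = 0.426 × 5.670×10⁻⁸ × 0.0966 × (95.5)⁴ = 0.194 W.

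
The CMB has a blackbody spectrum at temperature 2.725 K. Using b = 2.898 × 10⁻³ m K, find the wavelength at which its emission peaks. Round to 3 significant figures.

Wien's displacement law: λ_max = b/T = (2.898×10⁻³ m·K)/(2.725 K) = 1.063×10⁻³ m.
That is 1.06×10⁻³ m, in the microwave range.

λ_max ≈ 1.06×10⁻³ m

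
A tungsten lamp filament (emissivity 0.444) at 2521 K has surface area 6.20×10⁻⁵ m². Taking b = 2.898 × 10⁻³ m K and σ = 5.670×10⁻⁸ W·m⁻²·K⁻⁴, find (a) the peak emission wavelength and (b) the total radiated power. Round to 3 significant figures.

(a) λ_max = b/T = 2.898×10⁻³/2521 = 1.150×10⁻⁶ m = 1.15×10³ nm.
Area A = 6.20×10⁻⁵ m².
(b) P = εσAT⁴ = 0.444×5.670×10⁻⁸×6.20×10⁻⁵×(2521)⁴ = 63.0 W.

λ_max ≈ 1.15×10³ nm; P ≈ 63.0 W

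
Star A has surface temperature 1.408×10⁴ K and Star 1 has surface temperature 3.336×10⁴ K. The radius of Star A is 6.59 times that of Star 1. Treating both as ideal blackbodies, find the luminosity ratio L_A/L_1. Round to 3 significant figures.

L ∝ R²T⁴, so L_A/L_1 = (R_A/R_1)²(T_A/T_1)⁴ = (6.59)² × (1.408×10⁴/3.336×10⁴)⁴ = 43.4281 × 0.0317327 = 1.38.

L_A/L_1 ≈ 1.38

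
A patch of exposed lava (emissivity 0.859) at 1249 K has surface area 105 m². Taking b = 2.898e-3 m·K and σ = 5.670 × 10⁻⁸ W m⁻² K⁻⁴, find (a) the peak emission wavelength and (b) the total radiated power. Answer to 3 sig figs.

λ_max ≈ 2.32 μm; P ≈ 1.24×10⁷ W

(a) λ_max = b/T = 2.898×10⁻³/1249 = 2.320×10⁻⁶ m = 2.32 μm.
Area A = 105 m².
(b) P = εσAT⁴ = 0.859×5.670×10⁻⁸×105×(1249)⁴ = 1.24×10⁷ W.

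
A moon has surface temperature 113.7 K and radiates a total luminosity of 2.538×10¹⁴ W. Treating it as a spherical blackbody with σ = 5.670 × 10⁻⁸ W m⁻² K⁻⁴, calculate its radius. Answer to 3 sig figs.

L = 4πR²σT⁴ ⇒ R = √(L/(4πσT⁴)).
σT⁴ = 9.47600 W/m², so R = √(2.538×10¹⁴/(4π×9.47600)) = 1.46×10⁶ m.

R ≈ 1.46×10⁶ m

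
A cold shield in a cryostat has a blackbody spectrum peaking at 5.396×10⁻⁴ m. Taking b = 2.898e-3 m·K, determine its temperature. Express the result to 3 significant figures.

Wien's law gives T = b/λ_max = (2.898×10⁻³ m·K)/(5.396×10⁻⁴ m) = 5.37 K.

T ≈ 5.37 K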